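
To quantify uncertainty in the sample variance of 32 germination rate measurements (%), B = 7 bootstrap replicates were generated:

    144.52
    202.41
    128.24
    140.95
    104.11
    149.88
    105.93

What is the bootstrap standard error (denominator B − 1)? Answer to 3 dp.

SE* = 33.163

Bootstrap SE is the standard deviation of the 7 replicate variances.
Mean of replicates: (144.52 + 202.41 + 128.24 + 140.95 + 104.11 + 149.88 + 105.93) / 7 = 976.0400 / 7 = 139.4343
Sum of squared deviations: (+5.0857)² + (+62.9757)² + (−11.1943)² + (+1.5157)² + (−35.3243)² + (+10.4457)² + (−33.5043)² = 6598.8698
Variance = 6598.8698 / 6 = 1099.8116
SE* = √1099.8116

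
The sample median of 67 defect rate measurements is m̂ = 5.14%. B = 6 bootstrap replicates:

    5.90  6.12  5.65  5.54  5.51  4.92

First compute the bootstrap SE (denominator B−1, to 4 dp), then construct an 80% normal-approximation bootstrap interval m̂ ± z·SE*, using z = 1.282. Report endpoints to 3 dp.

Mean of replicates = 5.6067; sum of squared deviations = 0.8367; SE* = √(0.8367/5) = 0.4091
Margin = 1.282 × 0.4091 = 0.5245
Interval: 5.14 ± 0.5245

(4.616, 5.664)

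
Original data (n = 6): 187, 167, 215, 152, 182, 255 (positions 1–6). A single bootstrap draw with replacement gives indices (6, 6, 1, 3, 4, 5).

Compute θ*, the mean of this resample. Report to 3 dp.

Resample values: 255, 255, 187, 215, 152, 182.
Mean = (255 + 255 + 187 + 215 + 152 + 182) / 6 = 1246.0 / 6 = 207.667

θ* = 207.667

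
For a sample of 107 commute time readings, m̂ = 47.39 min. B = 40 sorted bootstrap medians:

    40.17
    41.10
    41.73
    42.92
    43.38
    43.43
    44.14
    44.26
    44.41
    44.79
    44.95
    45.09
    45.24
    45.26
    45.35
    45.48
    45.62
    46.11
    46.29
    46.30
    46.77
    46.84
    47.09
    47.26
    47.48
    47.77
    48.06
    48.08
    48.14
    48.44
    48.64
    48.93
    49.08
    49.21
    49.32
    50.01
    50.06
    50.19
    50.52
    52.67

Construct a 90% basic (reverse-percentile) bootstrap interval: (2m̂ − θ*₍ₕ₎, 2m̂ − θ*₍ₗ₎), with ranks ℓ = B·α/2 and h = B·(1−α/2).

Percentile endpoints at ranks 2 and 38: θ*₍2₎ = 41.10, θ*₍38₎ = 50.19.
Basic interval reflects these around m̂:
  lower = 2 × 47.39 − 50.19 = 44.59
  upper = 2 × 47.39 − 41.10 = 53.68

(44.59, 53.68)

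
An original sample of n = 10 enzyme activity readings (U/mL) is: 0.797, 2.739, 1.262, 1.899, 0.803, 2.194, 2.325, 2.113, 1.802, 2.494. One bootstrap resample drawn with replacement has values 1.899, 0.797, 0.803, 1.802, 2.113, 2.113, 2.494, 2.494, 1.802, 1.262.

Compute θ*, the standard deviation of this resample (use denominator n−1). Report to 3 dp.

θ* = 0.618

Mean = 1.7579; sum of squared deviations = 3.4408
s² = 3.4408 / 9 = 0.3823
s = √0.3823 = 0.618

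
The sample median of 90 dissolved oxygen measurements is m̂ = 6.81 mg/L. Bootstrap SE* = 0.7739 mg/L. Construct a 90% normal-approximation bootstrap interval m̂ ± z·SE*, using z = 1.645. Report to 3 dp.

Margin = 1.645 × 0.7739 = 1.2731
Interval: 6.81 ± 1.2731

(5.537, 8.083)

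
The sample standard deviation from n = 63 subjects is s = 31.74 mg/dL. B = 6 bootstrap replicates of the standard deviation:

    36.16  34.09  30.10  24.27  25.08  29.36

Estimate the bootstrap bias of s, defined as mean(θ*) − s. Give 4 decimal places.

bias = −1.8967

mean(θ*) = (36.16 + 34.09 + 30.10 + 24.27 + 25.08 + 29.36) / 6 = 29.84333
bias = 29.84333 − 31.74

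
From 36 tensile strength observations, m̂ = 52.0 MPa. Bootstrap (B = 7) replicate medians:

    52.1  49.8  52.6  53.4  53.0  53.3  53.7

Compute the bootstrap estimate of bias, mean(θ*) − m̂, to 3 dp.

mean(θ*) = (52.1 + 49.8 + 52.6 + 53.4 + 53.0 + 53.3 + 53.7) / 7 = 52.5571
bias = 52.5571 − 52.0

bias = +0.557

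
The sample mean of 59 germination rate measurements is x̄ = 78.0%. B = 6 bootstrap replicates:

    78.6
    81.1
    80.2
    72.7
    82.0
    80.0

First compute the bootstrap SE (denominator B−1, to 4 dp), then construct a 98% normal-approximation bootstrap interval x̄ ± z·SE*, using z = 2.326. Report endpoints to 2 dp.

(70.24, 85.76)

Mean of replicates = 79.1000; sum of squared deviations = 55.6400; SE* = √(55.6400/5) = 3.3359
Margin = 2.326 × 3.3359 = 7.759
Interval: 78.0 ± 7.759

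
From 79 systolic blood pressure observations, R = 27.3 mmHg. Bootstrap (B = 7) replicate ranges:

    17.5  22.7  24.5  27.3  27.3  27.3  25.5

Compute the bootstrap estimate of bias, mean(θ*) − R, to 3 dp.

mean(θ*) = (17.5 + 22.7 + 24.5 + 27.3 + 27.3 + 27.3 + 25.5) / 7 = 24.5857
bias = 24.5857 − 27.3

bias = −2.714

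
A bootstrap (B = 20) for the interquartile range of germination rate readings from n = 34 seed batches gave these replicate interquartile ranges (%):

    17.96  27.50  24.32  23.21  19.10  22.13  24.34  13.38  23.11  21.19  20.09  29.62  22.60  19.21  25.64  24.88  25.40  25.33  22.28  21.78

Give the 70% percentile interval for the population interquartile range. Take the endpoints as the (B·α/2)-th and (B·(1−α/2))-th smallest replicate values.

Sorted replicates: 13.38, 17.96, 19.10, 19.21, 20.09, 21.19, 21.78, 22.13, 22.28, 22.60, 23.11, 23.21, 24.32, 24.34, 24.88, 25.33, 25.40, 25.64, 27.50, 29.62
α = 0.30; lower rank = 20 × 0.150 = 3; upper rank = 20 × 0.850 = 17.
The 3rd smallest replicate is 19.10; the 17th is 25.40.

(19.10, 25.40)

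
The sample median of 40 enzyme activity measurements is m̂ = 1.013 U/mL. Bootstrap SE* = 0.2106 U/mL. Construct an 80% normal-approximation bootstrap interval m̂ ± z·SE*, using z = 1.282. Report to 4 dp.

(0.7430, 1.2830)

Margin = 1.282 × 0.2106 = 0.26999
Interval: 1.013 ± 0.26999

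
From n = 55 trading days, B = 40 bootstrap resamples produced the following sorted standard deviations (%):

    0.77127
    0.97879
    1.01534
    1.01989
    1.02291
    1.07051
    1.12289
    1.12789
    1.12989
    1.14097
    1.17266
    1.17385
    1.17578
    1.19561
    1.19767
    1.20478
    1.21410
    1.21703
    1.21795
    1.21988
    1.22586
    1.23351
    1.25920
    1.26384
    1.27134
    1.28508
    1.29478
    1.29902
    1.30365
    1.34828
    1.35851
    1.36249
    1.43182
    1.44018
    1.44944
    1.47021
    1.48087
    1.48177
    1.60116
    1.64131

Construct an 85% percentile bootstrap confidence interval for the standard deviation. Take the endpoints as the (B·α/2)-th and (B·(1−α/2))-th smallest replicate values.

(1.01534, 1.48087)

α = 0.15; lower rank = 40 × 0.075 = 3; upper rank = 40 × 0.925 = 37.
The 3rd smallest replicate is 1.01534; the 37th is 1.48087.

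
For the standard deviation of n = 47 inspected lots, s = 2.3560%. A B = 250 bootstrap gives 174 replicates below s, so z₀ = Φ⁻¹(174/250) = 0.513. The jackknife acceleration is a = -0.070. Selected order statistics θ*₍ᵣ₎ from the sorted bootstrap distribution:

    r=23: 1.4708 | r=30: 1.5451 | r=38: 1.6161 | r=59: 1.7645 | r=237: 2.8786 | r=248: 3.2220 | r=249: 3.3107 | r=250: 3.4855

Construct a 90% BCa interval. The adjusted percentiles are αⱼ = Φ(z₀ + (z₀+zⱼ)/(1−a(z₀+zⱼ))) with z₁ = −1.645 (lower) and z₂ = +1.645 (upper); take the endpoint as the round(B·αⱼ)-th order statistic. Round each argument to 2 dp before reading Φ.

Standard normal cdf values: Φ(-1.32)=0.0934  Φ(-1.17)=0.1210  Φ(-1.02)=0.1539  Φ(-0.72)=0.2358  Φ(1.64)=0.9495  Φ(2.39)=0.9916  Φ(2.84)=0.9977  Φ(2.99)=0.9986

Lower: z₀ + z₁ = 0.513 + (-1.645) = -1.132; 1 − a(z₀+z₁) = 1 − (-0.070)(-1.132) = 0.9208; argument = 0.513 + (-1.132)/0.9208 = -0.7164 → -0.72.
α₁ = Φ(-0.72) = 0.2358; rank = round(250 × 0.2358) = 59; θ*₍59₎ = 1.7645.
Upper: z₀ + z₂ = 2.158; 1 − a(z₀+z₂) = 1.1511; argument = 2.3878 → 2.39; α₂ = 0.9916; rank = 248; θ*₍248₎ = 3.2220.

(1.7645, 3.2220)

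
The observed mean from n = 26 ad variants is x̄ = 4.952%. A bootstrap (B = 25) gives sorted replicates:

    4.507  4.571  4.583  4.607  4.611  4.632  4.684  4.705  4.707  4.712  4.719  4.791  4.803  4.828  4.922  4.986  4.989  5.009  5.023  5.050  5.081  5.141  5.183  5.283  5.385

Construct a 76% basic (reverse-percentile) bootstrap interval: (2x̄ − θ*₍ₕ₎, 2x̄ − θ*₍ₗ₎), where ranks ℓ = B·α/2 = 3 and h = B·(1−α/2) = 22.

Percentile endpoints at ranks 3 and 22: θ*₍3₎ = 4.583, θ*₍22₎ = 5.141.
Basic interval reflects these around x̄:
  lower = 2 × 4.952 − 5.141 = 4.763
  upper = 2 × 4.952 − 4.583 = 5.321

(4.763, 5.321)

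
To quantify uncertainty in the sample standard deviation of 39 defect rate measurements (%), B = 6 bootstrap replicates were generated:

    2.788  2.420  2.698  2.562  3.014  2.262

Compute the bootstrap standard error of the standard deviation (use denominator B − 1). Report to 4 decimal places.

SE* = 0.2687

Bootstrap SE is the standard deviation of the 6 replicate standard deviations.
Mean of replicates: (2.788 + 2.420 + 2.698 + 2.562 + 3.014 + 2.262) / 6 = 15.74400 / 6 = 2.62400
Sum of squared deviations: (+0.16400)² + (−0.20400)² + (+0.07400)² + (−0.06200)² + (+0.39000)² + (−0.36200)² = 0.36098
Variance = 0.36098 / 5 = 0.07220
SE* = √0.07220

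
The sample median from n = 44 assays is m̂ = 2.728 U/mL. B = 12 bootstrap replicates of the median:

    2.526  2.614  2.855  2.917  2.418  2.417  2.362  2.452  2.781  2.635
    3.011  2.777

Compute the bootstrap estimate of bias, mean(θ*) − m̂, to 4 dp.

mean(θ*) = (2.526 + 2.614 + 2.855 + 2.917 + 2.418 + 2.417 + 2.362 + 2.452 + 2.781 + 2.635 + 3.011 + 2.777) / 12 = 2.64708
bias = 2.64708 − 2.728

bias = −0.0809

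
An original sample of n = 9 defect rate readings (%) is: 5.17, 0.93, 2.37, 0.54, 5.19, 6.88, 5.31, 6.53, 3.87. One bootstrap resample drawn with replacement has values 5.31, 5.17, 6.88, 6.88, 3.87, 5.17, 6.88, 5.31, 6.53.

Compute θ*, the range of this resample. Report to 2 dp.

θ* = 3.01

Range = 6.88 − 3.87 = 3.01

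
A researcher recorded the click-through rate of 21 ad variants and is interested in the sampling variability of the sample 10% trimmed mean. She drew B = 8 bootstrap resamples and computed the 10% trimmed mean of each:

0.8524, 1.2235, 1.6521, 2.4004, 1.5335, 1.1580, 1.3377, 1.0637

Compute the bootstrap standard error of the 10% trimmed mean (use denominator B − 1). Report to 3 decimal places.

SE* = 0.476

Bootstrap SE is the standard deviation of the 8 replicate 10% trimmed means.
Mean of replicates: (0.8524 + 1.2235 + 1.6521 + 2.4004 + 1.5335 + 1.1580 + 1.3377 + 1.0637) / 8 = 11.22130 / 8 = 1.40266
Sum of squared deviations: (−0.55026)² + (−0.17916)² + (+0.24944)² + (+0.99774)² + (+0.13084)² + (−0.24466)² + (−0.06496)² + (−0.33896)² = 1.58868
Variance = 1.58868 / 7 = 0.22695
SE* = √0.22695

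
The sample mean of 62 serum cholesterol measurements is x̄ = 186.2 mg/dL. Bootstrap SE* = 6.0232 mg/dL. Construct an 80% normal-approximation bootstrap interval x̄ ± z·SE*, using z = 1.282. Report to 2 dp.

(178.48, 193.92)

Margin = 1.282 × 6.0232 = 7.722
Interval: 186.2 ± 7.722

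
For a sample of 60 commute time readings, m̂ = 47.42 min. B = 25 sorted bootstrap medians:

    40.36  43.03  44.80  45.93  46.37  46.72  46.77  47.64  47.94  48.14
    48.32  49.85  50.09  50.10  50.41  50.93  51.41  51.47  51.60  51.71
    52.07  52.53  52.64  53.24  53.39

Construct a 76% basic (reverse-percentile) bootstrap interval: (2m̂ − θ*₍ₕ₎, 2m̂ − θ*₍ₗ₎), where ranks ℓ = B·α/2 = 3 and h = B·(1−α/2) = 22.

(42.31, 50.04)

Percentile endpoints at ranks 3 and 22: θ*₍3₎ = 44.80, θ*₍22₎ = 52.53.
Basic interval reflects these around m̂:
  lower = 2 × 47.42 − 52.53 = 42.31
  upper = 2 × 47.42 − 44.80 = 50.04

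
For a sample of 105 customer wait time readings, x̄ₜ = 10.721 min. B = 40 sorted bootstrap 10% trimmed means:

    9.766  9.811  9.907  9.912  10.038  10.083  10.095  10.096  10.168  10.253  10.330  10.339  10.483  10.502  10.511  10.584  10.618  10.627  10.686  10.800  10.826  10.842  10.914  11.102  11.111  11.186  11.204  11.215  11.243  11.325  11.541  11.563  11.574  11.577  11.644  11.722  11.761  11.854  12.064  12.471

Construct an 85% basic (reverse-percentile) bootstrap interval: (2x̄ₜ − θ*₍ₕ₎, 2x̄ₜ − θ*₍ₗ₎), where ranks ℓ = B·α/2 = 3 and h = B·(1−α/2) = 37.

Percentile endpoints at ranks 3 and 37: θ*₍3₎ = 9.907, θ*₍37₎ = 11.761.
Basic interval reflects these around x̄ₜ:
  lower = 2 × 10.721 − 11.761 = 9.681
  upper = 2 × 10.721 − 9.907 = 11.535

(9.681, 11.535)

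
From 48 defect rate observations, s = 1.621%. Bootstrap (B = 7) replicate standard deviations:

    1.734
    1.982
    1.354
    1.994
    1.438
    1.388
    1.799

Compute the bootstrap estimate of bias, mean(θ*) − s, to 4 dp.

bias = +0.0489

mean(θ*) = (1.734 + 1.982 + 1.354 + 1.994 + 1.438 + 1.388 + 1.799) / 7 = 1.66986
bias = 1.66986 − 1.621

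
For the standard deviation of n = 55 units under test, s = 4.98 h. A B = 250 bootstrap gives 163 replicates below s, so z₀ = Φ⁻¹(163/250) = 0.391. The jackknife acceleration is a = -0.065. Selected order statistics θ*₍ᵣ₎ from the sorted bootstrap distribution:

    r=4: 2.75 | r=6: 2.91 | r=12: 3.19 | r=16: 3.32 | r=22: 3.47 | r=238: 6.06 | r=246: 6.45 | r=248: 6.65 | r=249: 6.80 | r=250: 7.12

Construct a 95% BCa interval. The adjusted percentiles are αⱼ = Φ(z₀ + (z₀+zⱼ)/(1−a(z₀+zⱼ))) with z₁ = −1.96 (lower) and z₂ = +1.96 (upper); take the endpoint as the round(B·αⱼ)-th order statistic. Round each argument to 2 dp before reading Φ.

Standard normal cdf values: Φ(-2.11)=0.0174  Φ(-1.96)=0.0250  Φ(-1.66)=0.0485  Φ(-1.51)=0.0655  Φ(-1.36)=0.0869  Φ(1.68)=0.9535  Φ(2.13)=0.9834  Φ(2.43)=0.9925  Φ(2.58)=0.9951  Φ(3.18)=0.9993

Lower: z₀ + z₁ = 0.391 + (-1.960) = -1.569; 1 − a(z₀+z₁) = 1 − (-0.065)(-1.569) = 0.8980; argument = 0.391 + (-1.569)/0.8980 = -1.3562 → -1.36.
α₁ = Φ(-1.36) = 0.0869; rank = round(250 × 0.0869) = 22; θ*₍22₎ = 3.47.
Upper: z₀ + z₂ = 2.351; 1 − a(z₀+z₂) = 1.1528; argument = 2.4304 → 2.43; α₂ = 0.9925; rank = 248; θ*₍248₎ = 6.65.

(3.47, 6.65)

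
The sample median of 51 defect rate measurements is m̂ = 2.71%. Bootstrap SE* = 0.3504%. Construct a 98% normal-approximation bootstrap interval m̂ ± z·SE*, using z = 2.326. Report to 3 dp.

(1.895, 3.525)

Margin = 2.326 × 0.3504 = 0.8150
Interval: 2.71 ± 0.8150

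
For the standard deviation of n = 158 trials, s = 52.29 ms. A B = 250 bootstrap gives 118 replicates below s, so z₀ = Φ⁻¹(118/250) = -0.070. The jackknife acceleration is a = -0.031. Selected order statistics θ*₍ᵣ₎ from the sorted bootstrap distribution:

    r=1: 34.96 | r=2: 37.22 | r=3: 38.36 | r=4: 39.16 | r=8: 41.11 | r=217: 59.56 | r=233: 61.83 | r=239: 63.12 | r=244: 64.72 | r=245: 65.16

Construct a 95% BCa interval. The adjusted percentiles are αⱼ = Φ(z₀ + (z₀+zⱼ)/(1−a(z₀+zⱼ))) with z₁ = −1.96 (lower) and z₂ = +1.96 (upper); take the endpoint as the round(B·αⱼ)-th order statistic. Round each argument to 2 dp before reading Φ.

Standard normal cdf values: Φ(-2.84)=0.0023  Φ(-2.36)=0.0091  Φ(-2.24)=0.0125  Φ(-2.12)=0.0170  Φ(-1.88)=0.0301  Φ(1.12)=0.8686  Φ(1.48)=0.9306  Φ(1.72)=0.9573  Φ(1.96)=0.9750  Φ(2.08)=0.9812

Lower: z₀ + z₁ = -0.070 + (-1.960) = -2.030; 1 − a(z₀+z₁) = 1 − (-0.031)(-2.030) = 0.9371; argument = -0.070 + (-2.030)/0.9371 = -2.2363 → -2.24.
α₁ = Φ(-2.24) = 0.0125; rank = round(250 × 0.0125) = 3; θ*₍3₎ = 38.36.
Upper: z₀ + z₂ = 1.890; 1 − a(z₀+z₂) = 1.0586; argument = 1.7154 → 1.72; α₂ = 0.9573; rank = 239; θ*₍239₎ = 63.12.

(38.36, 63.12)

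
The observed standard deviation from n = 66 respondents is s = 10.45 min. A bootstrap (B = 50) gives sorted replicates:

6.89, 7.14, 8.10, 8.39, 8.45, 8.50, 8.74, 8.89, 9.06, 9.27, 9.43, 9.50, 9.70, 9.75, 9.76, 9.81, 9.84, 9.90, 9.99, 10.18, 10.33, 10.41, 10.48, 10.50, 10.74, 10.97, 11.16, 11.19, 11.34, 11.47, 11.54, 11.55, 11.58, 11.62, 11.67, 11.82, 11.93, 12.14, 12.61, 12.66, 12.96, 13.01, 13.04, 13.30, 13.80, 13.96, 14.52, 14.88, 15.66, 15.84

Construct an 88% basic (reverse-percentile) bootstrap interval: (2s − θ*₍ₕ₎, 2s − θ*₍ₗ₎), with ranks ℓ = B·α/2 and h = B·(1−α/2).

(6.38, 12.80)

Percentile endpoints at ranks 3 and 47: θ*₍3₎ = 8.10, θ*₍47₎ = 14.52.
Basic interval reflects these around s:
  lower = 2 × 10.45 − 14.52 = 6.38
  upper = 2 × 10.45 − 8.10 = 12.80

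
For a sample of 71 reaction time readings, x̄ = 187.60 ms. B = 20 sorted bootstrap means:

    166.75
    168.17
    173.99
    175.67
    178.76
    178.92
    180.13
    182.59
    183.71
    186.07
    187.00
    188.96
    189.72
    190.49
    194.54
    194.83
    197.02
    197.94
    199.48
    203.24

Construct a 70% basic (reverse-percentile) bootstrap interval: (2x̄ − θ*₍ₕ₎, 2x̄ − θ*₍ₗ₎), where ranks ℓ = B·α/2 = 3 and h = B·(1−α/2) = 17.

(178.18, 201.21)

Percentile endpoints at ranks 3 and 17: θ*₍3₎ = 173.99, θ*₍17₎ = 197.02.
Basic interval reflects these around x̄:
  lower = 2 × 187.60 − 197.02 = 178.18
  upper = 2 × 187.60 − 173.99 = 201.21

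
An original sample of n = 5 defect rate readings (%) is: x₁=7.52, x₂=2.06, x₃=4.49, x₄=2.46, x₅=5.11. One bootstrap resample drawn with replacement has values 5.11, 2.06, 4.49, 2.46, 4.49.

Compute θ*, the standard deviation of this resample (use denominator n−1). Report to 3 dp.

θ* = 1.366

Mean = 3.7220; sum of squared deviations = 7.4611
s² = 7.4611 / 4 = 1.8653
s = √1.8653 = 1.366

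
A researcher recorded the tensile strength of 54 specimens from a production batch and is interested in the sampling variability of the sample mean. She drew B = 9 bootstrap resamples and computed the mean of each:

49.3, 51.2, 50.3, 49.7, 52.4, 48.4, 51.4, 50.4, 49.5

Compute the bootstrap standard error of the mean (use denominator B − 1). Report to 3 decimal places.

Bootstrap SE is the standard deviation of the 9 replicate means.
Mean of replicates: (49.3 + 51.2 + 50.3 + 49.7 + 52.4 + 48.4 + 51.4 + 50.4 + 49.5) / 9 = 452.6000 / 9 = 50.2889
Sum of squared deviations: (−0.9889)² + (+0.9111)² + (+0.0111)² + (−0.5889)² + (+2.1111)² + (−1.8889)² + (+1.1111)² + (+0.1111)² + (−0.7889)² = 12.0489
Variance = 12.0489 / 8 = 1.5061
SE* = √1.5061

SE* = 1.227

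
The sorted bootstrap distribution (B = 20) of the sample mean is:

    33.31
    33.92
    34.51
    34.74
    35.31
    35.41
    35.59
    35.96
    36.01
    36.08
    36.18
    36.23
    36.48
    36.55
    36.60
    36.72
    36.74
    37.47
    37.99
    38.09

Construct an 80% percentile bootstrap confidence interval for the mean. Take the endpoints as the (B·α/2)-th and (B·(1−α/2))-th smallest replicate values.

α = 0.20; lower rank = 20 × 0.100 = 2; upper rank = 20 × 0.900 = 18.
The 2nd smallest replicate is 33.92; the 18th is 37.47.

(33.92, 37.47)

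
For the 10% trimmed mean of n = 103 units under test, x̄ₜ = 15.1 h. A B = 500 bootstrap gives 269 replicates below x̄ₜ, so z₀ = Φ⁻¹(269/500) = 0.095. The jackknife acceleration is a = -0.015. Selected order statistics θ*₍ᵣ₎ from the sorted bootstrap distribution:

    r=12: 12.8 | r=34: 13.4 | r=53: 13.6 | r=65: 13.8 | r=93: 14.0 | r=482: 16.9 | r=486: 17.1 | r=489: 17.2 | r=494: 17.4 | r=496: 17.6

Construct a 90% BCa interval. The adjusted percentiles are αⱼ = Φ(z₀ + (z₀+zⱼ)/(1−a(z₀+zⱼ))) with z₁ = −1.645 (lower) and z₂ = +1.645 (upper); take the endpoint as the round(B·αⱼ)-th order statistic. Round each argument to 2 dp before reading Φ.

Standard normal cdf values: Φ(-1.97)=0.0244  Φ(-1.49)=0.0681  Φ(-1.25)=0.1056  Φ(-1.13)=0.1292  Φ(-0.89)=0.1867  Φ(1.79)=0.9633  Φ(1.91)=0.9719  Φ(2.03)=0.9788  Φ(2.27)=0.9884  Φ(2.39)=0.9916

(13.4, 16.9)

Lower: z₀ + z₁ = 0.095 + (-1.645) = -1.550; 1 − a(z₀+z₁) = 1 − (-0.015)(-1.550) = 0.9768; argument = 0.095 + (-1.550)/0.9768 = -1.4919 → -1.49.
α₁ = Φ(-1.49) = 0.0681; rank = round(500 × 0.0681) = 34; θ*₍34₎ = 13.4.
Upper: z₀ + z₂ = 1.740; 1 − a(z₀+z₂) = 1.0261; argument = 1.7907 → 1.79; α₂ = 0.9633; rank = 482; θ*₍482₎ = 16.9.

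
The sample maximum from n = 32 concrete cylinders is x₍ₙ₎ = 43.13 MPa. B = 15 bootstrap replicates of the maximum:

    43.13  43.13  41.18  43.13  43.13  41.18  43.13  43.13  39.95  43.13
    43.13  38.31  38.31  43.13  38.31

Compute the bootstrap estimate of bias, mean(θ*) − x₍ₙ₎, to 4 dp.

mean(θ*) = (43.13 + 43.13 + 41.18 + 43.13 + 43.13 + 41.18 + 43.13 + 43.13 + 39.95 + 43.13 + 43.13 + 38.31 + 38.31 + 43.13 + 38.31) / 15 = 41.69400
bias = 41.69400 − 43.13

bias = −1.4360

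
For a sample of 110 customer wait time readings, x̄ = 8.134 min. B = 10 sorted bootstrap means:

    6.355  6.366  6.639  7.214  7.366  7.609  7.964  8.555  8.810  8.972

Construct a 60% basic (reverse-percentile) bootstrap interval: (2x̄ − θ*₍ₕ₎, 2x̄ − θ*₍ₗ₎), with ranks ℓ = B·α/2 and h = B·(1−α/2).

(7.713, 9.902)

Percentile endpoints at ranks 2 and 8: θ*₍2₎ = 6.366, θ*₍8₎ = 8.555.
Basic interval reflects these around x̄:
  lower = 2 × 8.134 − 8.555 = 7.713
  upper = 2 × 8.134 − 6.366 = 9.902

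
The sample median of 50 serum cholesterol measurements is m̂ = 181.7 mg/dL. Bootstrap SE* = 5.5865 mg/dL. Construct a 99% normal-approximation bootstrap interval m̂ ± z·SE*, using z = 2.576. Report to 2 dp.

Margin = 2.576 × 5.5865 = 14.391
Interval: 181.7 ± 14.391

(167.31, 196.09)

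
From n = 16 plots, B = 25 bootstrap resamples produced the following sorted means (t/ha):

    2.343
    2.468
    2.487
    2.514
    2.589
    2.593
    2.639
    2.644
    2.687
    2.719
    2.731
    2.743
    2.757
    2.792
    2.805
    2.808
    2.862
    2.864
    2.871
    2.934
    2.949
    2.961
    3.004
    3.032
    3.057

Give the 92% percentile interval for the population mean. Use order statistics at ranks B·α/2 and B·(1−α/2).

α = 0.08; lower rank = 25 × 0.040 = 1; upper rank = 25 × 0.960 = 24.
The 1st smallest replicate is 2.343; the 24th is 3.032.

(2.343, 3.032)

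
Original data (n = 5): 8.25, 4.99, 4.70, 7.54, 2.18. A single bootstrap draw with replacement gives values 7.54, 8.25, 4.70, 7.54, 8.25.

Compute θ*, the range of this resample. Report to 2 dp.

Range = 8.25 − 4.70 = 3.55

θ* = 3.55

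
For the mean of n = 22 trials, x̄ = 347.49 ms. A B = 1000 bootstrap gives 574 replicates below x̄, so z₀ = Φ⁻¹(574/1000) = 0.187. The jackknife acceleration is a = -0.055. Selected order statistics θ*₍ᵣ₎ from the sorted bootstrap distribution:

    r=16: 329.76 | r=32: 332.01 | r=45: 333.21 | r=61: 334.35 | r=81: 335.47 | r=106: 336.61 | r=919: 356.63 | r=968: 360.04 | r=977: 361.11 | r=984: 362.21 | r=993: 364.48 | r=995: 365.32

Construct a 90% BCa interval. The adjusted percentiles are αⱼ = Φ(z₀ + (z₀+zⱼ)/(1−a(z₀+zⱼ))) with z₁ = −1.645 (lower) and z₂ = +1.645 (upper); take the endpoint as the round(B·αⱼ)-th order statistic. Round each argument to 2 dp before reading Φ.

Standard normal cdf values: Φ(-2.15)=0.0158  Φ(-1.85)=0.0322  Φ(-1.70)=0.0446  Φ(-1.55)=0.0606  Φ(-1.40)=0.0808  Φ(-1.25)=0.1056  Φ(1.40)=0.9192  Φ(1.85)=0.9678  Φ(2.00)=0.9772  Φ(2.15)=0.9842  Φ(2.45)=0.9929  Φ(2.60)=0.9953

(335.47, 360.04)

Lower: z₀ + z₁ = 0.187 + (-1.645) = -1.458; 1 − a(z₀+z₁) = 1 − (-0.055)(-1.458) = 0.9198; argument = 0.187 + (-1.458)/0.9198 = -1.3981 → -1.40.
α₁ = Φ(-1.40) = 0.0808; rank = round(1000 × 0.0808) = 81; θ*₍81₎ = 335.47.
Upper: z₀ + z₂ = 1.832; 1 − a(z₀+z₂) = 1.1008; argument = 1.8513 → 1.85; α₂ = 0.9678; rank = 968; θ*₍968₎ = 360.04.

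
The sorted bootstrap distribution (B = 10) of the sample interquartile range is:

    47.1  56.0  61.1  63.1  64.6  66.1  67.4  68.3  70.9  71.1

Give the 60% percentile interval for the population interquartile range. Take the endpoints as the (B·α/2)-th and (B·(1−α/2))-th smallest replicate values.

(56.0, 68.3)

α = 0.40; lower rank = 10 × 0.200 = 2; upper rank = 10 × 0.800 = 8.
The 2nd smallest replicate is 56.0; the 8th is 68.3.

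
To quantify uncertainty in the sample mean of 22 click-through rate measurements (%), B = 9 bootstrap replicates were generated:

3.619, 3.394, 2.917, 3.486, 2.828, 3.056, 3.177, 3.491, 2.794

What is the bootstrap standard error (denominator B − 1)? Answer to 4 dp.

Bootstrap SE is the standard deviation of the 9 replicate means.
Mean of replicates: (3.619 + 3.394 + 2.917 + 3.486 + 2.828 + 3.056 + 3.177 + 3.491 + 2.794) / 9 = 28.76200 / 9 = 3.19578
Sum of squared deviations: (+0.42322)² + (+0.19822)² + (−0.27878)² + (+0.29022)² + (−0.36778)² + (−0.13978)² + (−0.01878)² + (+0.29522)² + (−0.40178)² = 0.78409
Variance = 0.78409 / 8 = 0.09801
SE* = √0.09801

SE* = 0.3131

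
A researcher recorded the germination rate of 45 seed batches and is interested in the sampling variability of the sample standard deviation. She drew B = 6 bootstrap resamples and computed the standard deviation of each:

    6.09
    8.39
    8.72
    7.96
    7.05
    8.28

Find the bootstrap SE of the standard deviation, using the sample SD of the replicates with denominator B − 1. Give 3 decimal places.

SE* = 0.992

Bootstrap SE is the standard deviation of the 6 replicate standard deviations.
Mean of replicates: (6.09 + 8.39 + 8.72 + 7.96 + 7.05 + 8.28) / 6 = 46.4900 / 6 = 7.7483
Sum of squared deviations: (−1.6583)² + (+0.6417)² + (+0.9717)² + (+0.2117)² + (−0.6983)² + (+0.5317)² = 4.9211
Variance = 4.9211 / 5 = 0.9842
SE* = √0.9842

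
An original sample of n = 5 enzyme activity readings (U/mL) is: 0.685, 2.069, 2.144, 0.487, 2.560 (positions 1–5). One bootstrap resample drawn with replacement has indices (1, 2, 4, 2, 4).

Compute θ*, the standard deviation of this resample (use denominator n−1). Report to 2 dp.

Resample values: 0.685, 2.069, 0.487, 2.069, 0.487.
Mean = 1.1594; sum of squared deviations = 2.7840
s² = 2.7840 / 4 = 0.6960
s = √0.6960 = 0.83

θ* = 0.83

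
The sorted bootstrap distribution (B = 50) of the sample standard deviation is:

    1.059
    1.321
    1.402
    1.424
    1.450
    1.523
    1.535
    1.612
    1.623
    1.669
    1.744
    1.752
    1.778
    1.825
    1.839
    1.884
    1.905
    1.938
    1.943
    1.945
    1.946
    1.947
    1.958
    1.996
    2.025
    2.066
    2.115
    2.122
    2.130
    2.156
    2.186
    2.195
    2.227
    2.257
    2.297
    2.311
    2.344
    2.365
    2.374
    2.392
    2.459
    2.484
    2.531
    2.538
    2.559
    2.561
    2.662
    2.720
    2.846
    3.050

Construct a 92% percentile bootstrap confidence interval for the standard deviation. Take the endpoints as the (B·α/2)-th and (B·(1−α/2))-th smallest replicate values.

(1.321, 2.720)

α = 0.08; lower rank = 50 × 0.040 = 2; upper rank = 50 × 0.960 = 48.
The 2nd smallest replicate is 1.321; the 48th is 2.720.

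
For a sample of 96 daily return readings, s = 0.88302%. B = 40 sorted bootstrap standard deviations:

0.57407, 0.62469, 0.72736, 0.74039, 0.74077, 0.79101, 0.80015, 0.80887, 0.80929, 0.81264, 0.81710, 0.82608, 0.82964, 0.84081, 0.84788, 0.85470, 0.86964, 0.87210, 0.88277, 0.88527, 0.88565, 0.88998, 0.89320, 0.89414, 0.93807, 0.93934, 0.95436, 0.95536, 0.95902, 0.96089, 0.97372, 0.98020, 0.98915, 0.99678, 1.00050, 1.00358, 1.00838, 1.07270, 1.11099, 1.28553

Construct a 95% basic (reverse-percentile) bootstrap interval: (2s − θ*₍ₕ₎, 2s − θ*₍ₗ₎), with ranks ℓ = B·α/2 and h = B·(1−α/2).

(0.65505, 1.19197)

Percentile endpoints at ranks 1 and 39: θ*₍1₎ = 0.57407, θ*₍39₎ = 1.11099.
Basic interval reflects these around s:
  lower = 2 × 0.88302 − 1.11099 = 0.65505
  upper = 2 × 0.88302 − 0.57407 = 1.19197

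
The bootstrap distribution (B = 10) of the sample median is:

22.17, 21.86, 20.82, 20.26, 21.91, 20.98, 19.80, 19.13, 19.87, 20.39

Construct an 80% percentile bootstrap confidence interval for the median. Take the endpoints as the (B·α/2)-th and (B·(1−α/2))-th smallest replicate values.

(19.13, 21.91)

Sorted replicates: 19.13, 19.80, 19.87, 20.26, 20.39, 20.82, 20.98, 21.86, 21.91, 22.17
α = 0.20; lower rank = 10 × 0.100 = 1; upper rank = 10 × 0.900 = 9.
The 1st smallest replicate is 19.13; the 9th is 21.91.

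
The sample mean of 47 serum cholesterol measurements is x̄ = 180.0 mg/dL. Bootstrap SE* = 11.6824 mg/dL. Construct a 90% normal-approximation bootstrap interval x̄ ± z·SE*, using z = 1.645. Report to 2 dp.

(160.78, 199.22)

Margin = 1.645 × 11.6824 = 19.218
Interval: 180.0 ± 19.218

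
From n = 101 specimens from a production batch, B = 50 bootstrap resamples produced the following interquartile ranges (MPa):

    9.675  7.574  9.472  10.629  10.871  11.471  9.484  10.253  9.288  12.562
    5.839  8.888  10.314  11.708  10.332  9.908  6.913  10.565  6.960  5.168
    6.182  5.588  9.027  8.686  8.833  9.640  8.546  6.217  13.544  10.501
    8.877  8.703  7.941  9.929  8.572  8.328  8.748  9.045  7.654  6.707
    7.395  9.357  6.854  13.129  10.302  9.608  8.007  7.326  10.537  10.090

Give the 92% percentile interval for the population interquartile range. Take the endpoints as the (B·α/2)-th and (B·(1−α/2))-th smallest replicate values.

Sorted replicates: 5.168, 5.588, 5.839, 6.182, 6.217, 6.707, 6.854, 6.913, 6.960, 7.326, 7.395, 7.574, 7.654, 7.941, 8.007, 8.328, 8.546, 8.572, 8.686, 8.703, 8.748, 8.833, 8.877, 8.888, 9.027, 9.045, 9.288, 9.357, 9.472, 9.484, 9.608, 9.640, 9.675, 9.908, 9.929, 10.090, 10.253, 10.302, 10.314, 10.332, 10.501, 10.537, 10.565, 10.629, 10.871, 11.471, 11.708, 12.562, 13.129, 13.544
α = 0.08; lower rank = 50 × 0.040 = 2; upper rank = 50 × 0.960 = 48.
The 2nd smallest replicate is 5.588; the 48th is 12.562.

(5.588, 12.562)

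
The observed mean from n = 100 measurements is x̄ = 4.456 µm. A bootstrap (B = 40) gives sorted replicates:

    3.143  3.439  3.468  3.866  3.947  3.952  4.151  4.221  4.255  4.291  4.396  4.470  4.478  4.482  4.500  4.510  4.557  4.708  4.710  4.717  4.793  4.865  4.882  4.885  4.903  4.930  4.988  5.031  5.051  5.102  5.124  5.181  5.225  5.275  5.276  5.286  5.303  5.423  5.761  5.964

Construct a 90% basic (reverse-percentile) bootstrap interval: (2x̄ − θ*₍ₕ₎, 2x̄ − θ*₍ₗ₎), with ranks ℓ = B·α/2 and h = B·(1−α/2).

(3.489, 5.473)

Percentile endpoints at ranks 2 and 38: θ*₍2₎ = 3.439, θ*₍38₎ = 5.423.
Basic interval reflects these around x̄:
  lower = 2 × 4.456 − 5.423 = 3.489
  upper = 2 × 4.456 − 3.439 = 5.473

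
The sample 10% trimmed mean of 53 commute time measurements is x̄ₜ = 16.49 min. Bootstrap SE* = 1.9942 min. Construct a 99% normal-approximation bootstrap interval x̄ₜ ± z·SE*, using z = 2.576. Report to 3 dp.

(11.353, 21.627)

Margin = 2.576 × 1.9942 = 5.1371
Interval: 16.49 ± 5.1371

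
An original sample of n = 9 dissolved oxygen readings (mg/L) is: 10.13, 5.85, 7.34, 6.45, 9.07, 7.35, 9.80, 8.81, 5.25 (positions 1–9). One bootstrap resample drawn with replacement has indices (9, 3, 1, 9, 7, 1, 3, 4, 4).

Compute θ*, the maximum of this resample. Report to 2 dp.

θ* = 10.13

Resample values: 5.25, 7.34, 10.13, 5.25, 9.80, 10.13, 7.34, 6.45, 6.45.
Maximum = 10.13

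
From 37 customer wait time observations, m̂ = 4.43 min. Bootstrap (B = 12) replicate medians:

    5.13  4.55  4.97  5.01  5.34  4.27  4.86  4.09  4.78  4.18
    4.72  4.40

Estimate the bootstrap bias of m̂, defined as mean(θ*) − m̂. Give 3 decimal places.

mean(θ*) = (5.13 + 4.55 + 4.97 + 5.01 + 5.34 + 4.27 + 4.86 + 4.09 + 4.78 + 4.18 + 4.72 + 4.40) / 12 = 4.6917
bias = 4.6917 − 4.43

bias = +0.262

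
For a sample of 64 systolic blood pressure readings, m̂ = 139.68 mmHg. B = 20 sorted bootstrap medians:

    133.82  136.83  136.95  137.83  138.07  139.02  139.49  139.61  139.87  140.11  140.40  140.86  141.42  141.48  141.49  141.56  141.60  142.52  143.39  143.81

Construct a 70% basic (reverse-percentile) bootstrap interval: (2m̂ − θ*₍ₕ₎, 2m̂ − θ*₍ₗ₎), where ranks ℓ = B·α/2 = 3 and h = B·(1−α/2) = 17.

Percentile endpoints at ranks 3 and 17: θ*₍3₎ = 136.95, θ*₍17₎ = 141.60.
Basic interval reflects these around m̂:
  lower = 2 × 139.68 − 141.60 = 137.76
  upper = 2 × 139.68 − 136.95 = 142.41

(137.76, 142.41)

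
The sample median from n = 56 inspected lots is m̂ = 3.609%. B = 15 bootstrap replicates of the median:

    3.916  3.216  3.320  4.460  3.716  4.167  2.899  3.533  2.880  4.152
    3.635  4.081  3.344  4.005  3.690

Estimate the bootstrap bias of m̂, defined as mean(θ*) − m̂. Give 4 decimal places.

mean(θ*) = (3.916 + 3.216 + 3.320 + 4.460 + 3.716 + 4.167 + 2.899 + 3.533 + 2.880 + 4.152 + 3.635 + 4.081 + 3.344 + 4.005 + 3.690) / 15 = 3.66760
bias = 3.66760 − 3.609

bias = +0.0586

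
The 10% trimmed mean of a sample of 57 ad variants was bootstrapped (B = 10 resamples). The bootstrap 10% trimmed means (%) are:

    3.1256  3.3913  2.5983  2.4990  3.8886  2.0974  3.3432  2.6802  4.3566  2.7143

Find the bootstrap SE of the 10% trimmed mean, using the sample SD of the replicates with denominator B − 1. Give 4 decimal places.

Bootstrap SE is the standard deviation of the 10 replicate 10% trimmed means.
Mean of replicates: (3.1256 + 3.3913 + 2.5983 + 2.4990 + 3.8886 + 2.0974 + 3.3432 + 2.6802 + 4.3566 + 2.7143) / 10 = 30.69450 / 10 = 3.06945
Sum of squared deviations: (+0.05615)² + (+0.32185)² + (−0.47115)² + (−0.57045)² + (+0.81915)² + (−0.97205)² + (+0.27375)² + (−0.38925)² + (+1.28715)² + (−0.35515)² = 4.27936
Variance = 4.27936 / 9 = 0.47548
SE* = √0.47548

SE* = 0.6896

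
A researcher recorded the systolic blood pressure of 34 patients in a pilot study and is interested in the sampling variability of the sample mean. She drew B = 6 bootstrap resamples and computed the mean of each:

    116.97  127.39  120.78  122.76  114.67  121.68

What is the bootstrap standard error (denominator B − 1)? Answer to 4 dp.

Bootstrap SE is the standard deviation of the 6 replicate means.
Mean of replicates: (116.97 + 127.39 + 120.78 + 122.76 + 114.67 + 121.68) / 6 = 724.25000 / 6 = 120.70833
Sum of squared deviations: (−3.73833)² + (+6.68167)² + (+0.07167)² + (+2.05167)² + (−6.03833)² + (+0.97167)² = 100.23988
Variance = 100.23988 / 5 = 20.04798
SE* = √20.04798

SE* = 4.4775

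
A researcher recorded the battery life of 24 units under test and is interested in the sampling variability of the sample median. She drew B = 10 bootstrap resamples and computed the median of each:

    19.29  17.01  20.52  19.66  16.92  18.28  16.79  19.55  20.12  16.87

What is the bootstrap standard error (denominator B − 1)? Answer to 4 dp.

Bootstrap SE is the standard deviation of the 10 replicate medians.
Mean of replicates: (19.29 + 17.01 + 20.52 + 19.66 + 16.92 + 18.28 + 16.79 + 19.55 + 20.12 + 16.87) / 10 = 185.01000 / 10 = 18.50100
Sum of squared deviations: (+0.78900)² + (−1.49100)² + (+2.01900)² + (+1.15900)² + (−1.58100)² + (−0.22100)² + (−1.71100)² + (+1.04900)² + (+1.61900)² + (−1.63100)² = 20.12289
Variance = 20.12289 / 9 = 2.23588
SE* = √2.23588

SE* = 1.4953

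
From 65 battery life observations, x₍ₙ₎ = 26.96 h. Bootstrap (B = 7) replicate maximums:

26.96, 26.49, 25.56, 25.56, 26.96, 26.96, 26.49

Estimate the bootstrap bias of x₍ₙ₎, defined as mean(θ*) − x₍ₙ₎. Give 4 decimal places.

mean(θ*) = (26.96 + 26.49 + 25.56 + 25.56 + 26.96 + 26.96 + 26.49) / 7 = 26.42571
bias = 26.42571 − 26.96

bias = −0.5343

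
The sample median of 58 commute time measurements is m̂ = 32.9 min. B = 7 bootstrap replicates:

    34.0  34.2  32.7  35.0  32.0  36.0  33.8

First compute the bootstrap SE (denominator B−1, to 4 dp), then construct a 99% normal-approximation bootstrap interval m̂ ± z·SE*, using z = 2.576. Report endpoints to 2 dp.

Mean of replicates = 33.9571; sum of squared deviations = 10.7571; SE* = √(10.7571/6) = 1.3390
Margin = 2.576 × 1.3390 = 3.449
Interval: 32.9 ± 3.449

(29.45, 36.35)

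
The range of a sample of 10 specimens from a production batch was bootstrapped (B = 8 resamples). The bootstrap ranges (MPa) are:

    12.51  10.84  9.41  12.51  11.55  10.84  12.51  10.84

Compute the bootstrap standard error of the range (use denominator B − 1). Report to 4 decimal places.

SE* = 1.1094

Bootstrap SE is the standard deviation of the 8 replicate ranges.
Mean of replicates: (12.51 + 10.84 + 9.41 + 12.51 + 11.55 + 10.84 + 12.51 + 10.84) / 8 = 91.01000 / 8 = 11.37625
Sum of squared deviations: (+1.13375)² + (−0.53625)² + (−1.96625)² + (+1.13375)² + (+0.17375)² + (−0.53625)² + (+1.13375)² + (−0.53625)² = 8.61519
Variance = 8.61519 / 7 = 1.23074
SE* = √1.23074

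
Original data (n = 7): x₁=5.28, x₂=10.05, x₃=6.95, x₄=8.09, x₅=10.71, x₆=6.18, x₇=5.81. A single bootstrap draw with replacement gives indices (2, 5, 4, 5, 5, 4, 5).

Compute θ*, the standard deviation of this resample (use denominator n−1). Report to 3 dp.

Resample values: 10.05, 10.71, 8.09, 10.71, 10.71, 8.09, 10.71.
Mean = 9.8671; sum of squared deviations = 9.1915
s² = 9.1915 / 6 = 1.5319
s = √1.5319 = 1.238

θ* = 1.238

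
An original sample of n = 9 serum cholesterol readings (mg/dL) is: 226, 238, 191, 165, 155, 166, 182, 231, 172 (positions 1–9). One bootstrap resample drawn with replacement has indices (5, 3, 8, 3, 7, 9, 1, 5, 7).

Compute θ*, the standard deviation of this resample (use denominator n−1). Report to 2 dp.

θ* = 26.95

Resample values: 155, 191, 231, 191, 182, 172, 226, 155, 182.
Mean = 187.2222; sum of squared deviations = 5811.5556
s² = 5811.5556 / 8 = 726.4444
s = √726.4444 = 26.95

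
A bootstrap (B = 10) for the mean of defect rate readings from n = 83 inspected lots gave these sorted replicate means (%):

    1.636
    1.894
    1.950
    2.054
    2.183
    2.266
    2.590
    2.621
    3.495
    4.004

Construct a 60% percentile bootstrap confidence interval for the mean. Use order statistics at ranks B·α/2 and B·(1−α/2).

α = 0.40; lower rank = 10 × 0.200 = 2; upper rank = 10 × 0.800 = 8.
The 2nd smallest replicate is 1.894; the 8th is 2.621.

(1.894, 2.621)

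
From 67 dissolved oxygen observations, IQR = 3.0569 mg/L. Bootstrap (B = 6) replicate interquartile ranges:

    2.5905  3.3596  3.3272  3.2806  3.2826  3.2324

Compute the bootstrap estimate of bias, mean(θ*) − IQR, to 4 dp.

bias = +0.1219

mean(θ*) = (2.5905 + 3.3596 + 3.3272 + 3.2806 + 3.2826 + 3.2324) / 6 = 3.17882
bias = 3.17882 − 3.0569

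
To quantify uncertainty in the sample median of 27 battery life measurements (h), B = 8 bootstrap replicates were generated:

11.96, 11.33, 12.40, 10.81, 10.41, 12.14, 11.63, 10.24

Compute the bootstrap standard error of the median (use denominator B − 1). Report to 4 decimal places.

Bootstrap SE is the standard deviation of the 8 replicate medians.
Mean of replicates: (11.96 + 11.33 + 12.40 + 10.81 + 10.41 + 12.14 + 11.63 + 10.24) / 8 = 90.92000 / 8 = 11.36500
Sum of squared deviations: (+0.59500)² + (−0.03500)² + (+1.03500)² + (−0.55500)² + (−0.95500)² + (+0.77500)² + (+0.26500)² + (−1.12500)² = 4.58300
Variance = 4.58300 / 7 = 0.65471
SE* = √0.65471

SE* = 0.8091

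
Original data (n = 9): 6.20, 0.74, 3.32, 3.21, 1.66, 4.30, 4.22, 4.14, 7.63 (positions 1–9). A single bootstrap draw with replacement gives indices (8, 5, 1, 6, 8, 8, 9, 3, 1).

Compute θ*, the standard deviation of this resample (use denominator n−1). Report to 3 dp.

θ* = 1.778

Resample values: 4.14, 1.66, 6.20, 4.30, 4.14, 4.14, 7.63, 3.32, 6.20.
Mean = 4.6367; sum of squared deviations = 25.2956
s² = 25.2956 / 8 = 3.1620
s = √3.1620 = 1.778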